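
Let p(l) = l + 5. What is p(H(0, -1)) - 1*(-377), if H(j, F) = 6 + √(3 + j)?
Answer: 388 + √3 ≈ 389.73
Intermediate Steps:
p(l) = 5 + l
p(H(0, -1)) - 1*(-377) = (5 + (6 + √(3 + 0))) - 1*(-377) = (5 + (6 + √3)) + 377 = (11 + √3) + 377 = 388 + √3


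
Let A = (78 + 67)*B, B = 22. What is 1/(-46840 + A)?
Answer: -1/43650 ≈ -2.2910e-5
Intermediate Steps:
A = 3190 (A = (78 + 67)*22 = 145*22 = 3190)
1/(-46840 + A) = 1/(-46840 + 3190) = 1/(-43650) = -1/43650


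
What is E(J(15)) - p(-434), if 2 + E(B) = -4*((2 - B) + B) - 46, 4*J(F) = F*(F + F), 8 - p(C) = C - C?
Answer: -64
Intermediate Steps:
p(C) = 8 (p(C) = 8 - (C - C) = 8 - 1*0 = 8 + 0 = 8)
J(F) = F²/2 (J(F) = (F*(F + F))/4 = (F*(2*F))/4 = (2*F²)/4 = F²/2)
E(B) = -56 (E(B) = -2 + (-4*((2 - B) + B) - 46) = -2 + (-4*2 - 46) = -2 + (-8 - 46) = -2 - 54 = -56)
E(J(15)) - p(-434) = -56 - 1*8 = -56 - 8 = -64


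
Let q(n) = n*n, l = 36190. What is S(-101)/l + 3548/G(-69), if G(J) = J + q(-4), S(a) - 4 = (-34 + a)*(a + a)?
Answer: -63478299/959035 ≈ -66.190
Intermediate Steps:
q(n) = n**2
S(a) = 4 + 2*a*(-34 + a) (S(a) = 4 + (-34 + a)*(a + a) = 4 + (-34 + a)*(2*a) = 4 + 2*a*(-34 + a))
G(J) = 16 + J (G(J) = J + (-4)**2 = J + 16 = 16 + J)
S(-101)/l + 3548/G(-69) = (4 - 68*(-101) + 2*(-101)**2)/36190 + 3548/(16 - 69) = (4 + 6868 + 2*10201)*(1/36190) + 3548/(-53) = (4 + 6868 + 20402)*(1/36190) + 3548*(-1/53) = 27274*(1/36190) - 3548/53 = 13637/18095 - 3548/53 = -63478299/959035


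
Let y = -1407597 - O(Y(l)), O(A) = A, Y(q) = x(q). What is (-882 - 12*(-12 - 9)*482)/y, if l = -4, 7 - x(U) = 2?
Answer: -297/3467 ≈ -0.085665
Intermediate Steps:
x(U) = 5 (x(U) = 7 - 1*2 = 7 - 2 = 5)
Y(q) = 5
y = -1407602 (y = -1407597 - 1*5 = -1407597 - 5 = -1407602)
(-882 - 12*(-12 - 9)*482)/y = (-882 - 12*(-12 - 9)*482)/(-1407602) = (-882 - 12*(-21)*482)*(-1/1407602) = (-882 + 252*482)*(-1/1407602) = (-882 + 121464)*(-1/1407602) = 120582*(-1/1407602) = -297/3467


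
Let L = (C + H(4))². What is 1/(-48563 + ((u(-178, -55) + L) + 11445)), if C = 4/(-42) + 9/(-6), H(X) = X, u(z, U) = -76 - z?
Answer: -1764/65286023 ≈ -2.7020e-5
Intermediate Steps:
C = -67/42 (C = 4*(-1/42) + 9*(-⅙) = -2/21 - 3/2 = -67/42 ≈ -1.5952)
L = 10201/1764 (L = (-67/42 + 4)² = (101/42)² = 10201/1764 ≈ 5.7829)
1/(-48563 + ((u(-178, -55) + L) + 11445)) = 1/(-48563 + (((-76 - 1*(-178)) + 10201/1764) + 11445)) = 1/(-48563 + (((-76 + 178) + 10201/1764) + 11445)) = 1/(-48563 + ((102 + 10201/1764) + 11445)) = 1/(-48563 + (190129/1764 + 11445)) = 1/(-48563 + 20379109/1764) = 1/(-65286023/1764) = -1764/65286023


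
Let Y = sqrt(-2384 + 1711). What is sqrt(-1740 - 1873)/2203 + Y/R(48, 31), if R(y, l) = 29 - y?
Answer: I*(-sqrt(673)/19 + sqrt(3613)/2203) ≈ -1.3381*I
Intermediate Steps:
Y = I*sqrt(673) (Y = sqrt(-673) = I*sqrt(673) ≈ 25.942*I)
sqrt(-1740 - 1873)/2203 + Y/R(48, 31) = sqrt(-1740 - 1873)/2203 + (I*sqrt(673))/(29 - 1*48) = sqrt(-3613)*(1/2203) + (I*sqrt(673))/(29 - 48) = (I*sqrt(3613))*(1/2203) + (I*sqrt(673))/(-19) = I*sqrt(3613)/2203 + (I*sqrt(673))*(-1/19) = I*sqrt(3613)/2203 - I*sqrt(673)/19 = -I*sqrt(673)/19 + I*sqrt(3613)/2203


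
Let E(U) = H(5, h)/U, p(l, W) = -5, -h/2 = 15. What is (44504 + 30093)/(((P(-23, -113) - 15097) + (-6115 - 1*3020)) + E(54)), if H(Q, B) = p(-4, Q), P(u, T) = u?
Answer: -4028238/1309775 ≈ -3.0755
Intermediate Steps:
h = -30 (h = -2*15 = -30)
H(Q, B) = -5
E(U) = -5/U
(44504 + 30093)/(((P(-23, -113) - 15097) + (-6115 - 1*3020)) + E(54)) = (44504 + 30093)/(((-23 - 15097) + (-6115 - 1*3020)) - 5/54) = 74597/((-15120 + (-6115 - 3020)) - 5*1/54) = 74597/((-15120 - 9135) - 5/54) = 74597/(-24255 - 5/54) = 74597/(-1309775/54) = 74597*(-54/1309775) = -4028238/1309775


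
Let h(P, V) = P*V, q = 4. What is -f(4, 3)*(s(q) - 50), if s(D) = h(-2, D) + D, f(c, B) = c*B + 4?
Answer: 864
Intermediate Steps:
f(c, B) = 4 + B*c (f(c, B) = B*c + 4 = 4 + B*c)
s(D) = -D (s(D) = -2*D + D = -D)
-f(4, 3)*(s(q) - 50) = -(4 + 3*4)*(-1*4 - 50) = -(4 + 12)*(-4 - 50) = -16*(-54) = -1*(-864) = 864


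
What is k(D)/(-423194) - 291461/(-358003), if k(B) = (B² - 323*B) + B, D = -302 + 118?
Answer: 45006517561/75752360791 ≈ 0.59413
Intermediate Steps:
D = -184
k(B) = B² - 322*B
k(D)/(-423194) - 291461/(-358003) = -184*(-322 - 184)/(-423194) - 291461/(-358003) = -184*(-506)*(-1/423194) - 291461*(-1/358003) = 93104*(-1/423194) + 291461/358003 = -46552/211597 + 291461/358003 = 45006517561/75752360791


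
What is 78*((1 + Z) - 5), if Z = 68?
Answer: 4992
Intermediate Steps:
78*((1 + Z) - 5) = 78*((1 + 68) - 5) = 78*(69 - 5) = 78*64 = 4992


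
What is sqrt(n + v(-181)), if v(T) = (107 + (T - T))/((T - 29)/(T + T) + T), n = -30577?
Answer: I*sqrt(2038023975039)/8164 ≈ 174.86*I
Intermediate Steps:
v(T) = 107/(T + (-29 + T)/(2*T)) (v(T) = (107 + 0)/((-29 + T)/((2*T)) + T) = 107/((-29 + T)*(1/(2*T)) + T) = 107/((-29 + T)/(2*T) + T) = 107/(T + (-29 + T)/(2*T)))
sqrt(n + v(-181)) = sqrt(-30577 + 214*(-181)/(-29 - 181 + 2*(-181)**2)) = sqrt(-30577 + 214*(-181)/(-29 - 181 + 2*32761)) = sqrt(-30577 + 214*(-181)/(-29 - 181 + 65522)) = sqrt(-30577 + 214*(-181)/65312) = sqrt(-30577 + 214*(-181)*(1/65312)) = sqrt(-30577 - 19367/32656) = sqrt(-998541879/32656) = I*sqrt(2038023975039)/8164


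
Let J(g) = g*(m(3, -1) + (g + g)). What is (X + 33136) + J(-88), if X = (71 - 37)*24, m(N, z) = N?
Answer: 49176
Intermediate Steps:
X = 816 (X = 34*24 = 816)
J(g) = g*(3 + 2*g) (J(g) = g*(3 + (g + g)) = g*(3 + 2*g))
(X + 33136) + J(-88) = (816 + 33136) - 88*(3 + 2*(-88)) = 33952 - 88*(3 - 176) = 33952 - 88*(-173) = 33952 + 15224 = 49176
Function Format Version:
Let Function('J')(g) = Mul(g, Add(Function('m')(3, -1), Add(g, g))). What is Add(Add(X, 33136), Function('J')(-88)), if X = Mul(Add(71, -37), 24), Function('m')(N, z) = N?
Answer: 49176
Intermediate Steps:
X = 816 (X = Mul(34, 24) = 816)
Function('J')(g) = Mul(g, Add(3, Mul(2, g))) (Function('J')(g) = Mul(g, Add(3, Add(g, g))) = Mul(g, Add(3, Mul(2, g))))
Add(Add(X, 33136), Function('J')(-88)) = Add(Add(816, 33136), Mul(-88, Add(3, Mul(2, -88)))) = Add(33952, Mul(-88, Add(3, -176))) = Add(33952, Mul(-88, -173)) = Add(33952, 15224) = 49176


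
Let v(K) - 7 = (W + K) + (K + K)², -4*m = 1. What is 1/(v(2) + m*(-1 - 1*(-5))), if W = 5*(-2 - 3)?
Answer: -1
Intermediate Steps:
m = -¼ (m = -¼*1 = -¼ ≈ -0.25000)
W = -25 (W = 5*(-5) = -25)
v(K) = -18 + K + 4*K² (v(K) = 7 + ((-25 + K) + (K + K)²) = 7 + ((-25 + K) + (2*K)²) = 7 + ((-25 + K) + 4*K²) = 7 + (-25 + K + 4*K²) = -18 + K + 4*K²)
1/(v(2) + m*(-1 - 1*(-5))) = 1/((-18 + 2 + 4*2²) - (-1 - 1*(-5))/4) = 1/((-18 + 2 + 4*4) - (-1 + 5)/4) = 1/((-18 + 2 + 16) - ¼*4) = 1/(0 - 1) = 1/(-1) = -1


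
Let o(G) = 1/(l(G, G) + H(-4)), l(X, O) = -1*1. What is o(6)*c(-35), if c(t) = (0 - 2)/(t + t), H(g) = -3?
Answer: -1/140 ≈ -0.0071429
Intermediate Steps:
l(X, O) = -1
o(G) = -¼ (o(G) = 1/(-1 - 3) = 1/(-4) = -¼)
c(t) = -1/t (c(t) = -2*1/(2*t) = -1/t)
o(6)*c(-35) = -(-1)/(4*(-35)) = -(-1)*(-1)/(4*35) = -¼*1/35 = -1/140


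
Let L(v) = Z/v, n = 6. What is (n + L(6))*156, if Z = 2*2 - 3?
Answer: 962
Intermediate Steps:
Z = 1 (Z = 4 - 3 = 1)
L(v) = 1/v
(n + L(6))*156 = (6 + 1/6)*156 = (6 + ⅙)*156 = (37/6)*156 = 962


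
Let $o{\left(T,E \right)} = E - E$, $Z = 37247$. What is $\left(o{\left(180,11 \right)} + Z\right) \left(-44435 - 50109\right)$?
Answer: $-3521480368$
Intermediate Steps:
$o{\left(T,E \right)} = 0$
$\left(o{\left(180,11 \right)} + Z\right) \left(-44435 - 50109\right) = \left(0 + 37247\right) \left(-44435 - 50109\right) = 37247 \left(-94544\right) = -3521480368$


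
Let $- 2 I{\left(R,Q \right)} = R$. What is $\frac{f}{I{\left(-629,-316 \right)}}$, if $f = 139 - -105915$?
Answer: $\frac{212108}{629} \approx 337.21$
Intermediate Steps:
$f = 106054$ ($f = 139 + 105915 = 106054$)
$I{\left(R,Q \right)} = - \frac{R}{2}$
$\frac{f}{I{\left(-629,-316 \right)}} = \frac{106054}{\left(- \frac{1}{2}\right) \left(-629\right)} = \frac{106054}{\frac{629}{2}} = 106054 \cdot \frac{2}{629} = \frac{212108}{629}$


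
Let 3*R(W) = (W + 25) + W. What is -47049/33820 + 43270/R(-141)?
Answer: -4402265793/8691740 ≈ -506.49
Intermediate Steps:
R(W) = 25/3 + 2*W/3 (R(W) = ((W + 25) + W)/3 = ((25 + W) + W)/3 = (25 + 2*W)/3 = 25/3 + 2*W/3)
-47049/33820 + 43270/R(-141) = -47049/33820 + 43270/(25/3 + (2/3)*(-141)) = -47049*1/33820 + 43270/(25/3 - 94) = -47049/33820 + 43270/(-257/3) = -47049/33820 + 43270*(-3/257) = -47049/33820 - 129810/257 = -4402265793/8691740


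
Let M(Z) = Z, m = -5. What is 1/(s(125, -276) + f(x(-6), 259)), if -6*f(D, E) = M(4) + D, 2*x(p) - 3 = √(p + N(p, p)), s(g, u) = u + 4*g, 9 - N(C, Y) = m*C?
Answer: 8031/1791589 + 9*I*√3/1791589 ≈ 0.0044826 + 8.7009e-6*I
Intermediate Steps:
N(C, Y) = 9 + 5*C (N(C, Y) = 9 - (-5)*C = 9 + 5*C)
x(p) = 3/2 + √(9 + 6*p)/2 (x(p) = 3/2 + √(p + (9 + 5*p))/2 = 3/2 + √(9 + 6*p)/2)
f(D, E) = -⅔ - D/6 (f(D, E) = -(4 + D)/6 = -⅔ - D/6)
1/(s(125, -276) + f(x(-6), 259)) = 1/((-276 + 4*125) + (-⅔ - (3/2 + √(9 + 6*(-6))/2)/6)) = 1/((-276 + 500) + (-⅔ - (3/2 + √(9 - 36)/2)/6)) = 1/(224 + (-⅔ - (3/2 + √(-27)/2)/6)) = 1/(224 + (-⅔ - (3/2 + (3*I*√3)/2)/6)) = 1/(224 + (-⅔ - (3/2 + 3*I*√3/2)/6)) = 1/(224 + (-⅔ + (-¼ - I*√3/4))) = 1/(224 + (-11/12 - I*√3/4)) = 1/(2677/12 - I*√3/4)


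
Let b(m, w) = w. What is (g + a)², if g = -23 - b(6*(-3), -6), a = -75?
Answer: 8464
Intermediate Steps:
g = -17 (g = -23 - 1*(-6) = -23 + 6 = -17)
(g + a)² = (-17 - 75)² = (-92)² = 8464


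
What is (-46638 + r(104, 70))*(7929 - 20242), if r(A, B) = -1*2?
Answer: 574278320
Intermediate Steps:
r(A, B) = -2
(-46638 + r(104, 70))*(7929 - 20242) = (-46638 - 2)*(7929 - 20242) = -46640*(-12313) = 574278320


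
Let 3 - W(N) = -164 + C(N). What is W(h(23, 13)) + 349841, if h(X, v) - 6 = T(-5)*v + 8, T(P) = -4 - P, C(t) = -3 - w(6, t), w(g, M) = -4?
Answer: 350007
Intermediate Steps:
C(t) = 1 (C(t) = -3 - 1*(-4) = -3 + 4 = 1)
h(X, v) = 14 + v (h(X, v) = 6 + ((-4 - 1*(-5))*v + 8) = 6 + ((-4 + 5)*v + 8) = 6 + (1*v + 8) = 6 + (v + 8) = 6 + (8 + v) = 14 + v)
W(N) = 166 (W(N) = 3 - (-164 + 1) = 3 - 1*(-163) = 3 + 163 = 166)
W(h(23, 13)) + 349841 = 166 + 349841 = 350007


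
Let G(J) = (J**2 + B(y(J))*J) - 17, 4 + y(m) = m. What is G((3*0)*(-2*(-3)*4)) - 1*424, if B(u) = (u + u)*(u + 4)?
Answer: -441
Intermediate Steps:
y(m) = -4 + m
B(u) = 2*u*(4 + u) (B(u) = (2*u)*(4 + u) = 2*u*(4 + u))
G(J) = -17 + J**2 + 2*J**2*(-4 + J) (G(J) = (J**2 + (2*(-4 + J)*(4 + (-4 + J)))*J) - 17 = (J**2 + (2*(-4 + J)*J)*J) - 17 = (J**2 + (2*J*(-4 + J))*J) - 17 = (J**2 + 2*J**2*(-4 + J)) - 17 = -17 + J**2 + 2*J**2*(-4 + J))
G((3*0)*(-2*(-3)*4)) - 1*424 = (-17 - 7*((3*0)*(-2*(-3)*4))**2 + 2*((3*0)*(-2*(-3)*4))**3) - 1*424 = (-17 - 7*(0*(6*4))**2 + 2*(0*(6*4))**3) - 424 = (-17 - 7*(0*24)**2 + 2*(0*24)**3) - 424 = (-17 - 7*0**2 + 2*0**3) - 424 = (-17 - 7*0 + 2*0) - 424 = (-17 + 0 + 0) - 424 = -17 - 424 = -441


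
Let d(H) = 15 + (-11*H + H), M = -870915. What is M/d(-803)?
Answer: -174183/1609 ≈ -108.26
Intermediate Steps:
d(H) = 15 - 10*H
M/d(-803) = -870915/(15 - 10*(-803)) = -870915/(15 + 8030) = -870915/8045 = -870915*1/8045 = -174183/1609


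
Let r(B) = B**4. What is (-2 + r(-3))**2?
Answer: 6241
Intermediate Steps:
(-2 + r(-3))**2 = (-2 + (-3)**4)**2 = (-2 + 81)**2 = 79**2 = 6241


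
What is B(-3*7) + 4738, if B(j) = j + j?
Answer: 4696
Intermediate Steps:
B(j) = 2*j
B(-3*7) + 4738 = 2*(-3*7) + 4738 = 2*(-21) + 4738 = -42 + 4738 = 4696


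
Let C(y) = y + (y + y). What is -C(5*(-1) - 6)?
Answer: 33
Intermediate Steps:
C(y) = 3*y (C(y) = y + 2*y = 3*y)
-C(5*(-1) - 6) = -3*(5*(-1) - 6) = -3*(-5 - 6) = -3*(-11) = -1*(-33) = 33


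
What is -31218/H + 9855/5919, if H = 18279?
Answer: -515533/12021489 ≈ -0.042884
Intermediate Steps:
-31218/H + 9855/5919 = -31218/18279 + 9855/5919 = -31218*1/18279 + 9855*(1/5919) = -10406/6093 + 3285/1973 = -515533/12021489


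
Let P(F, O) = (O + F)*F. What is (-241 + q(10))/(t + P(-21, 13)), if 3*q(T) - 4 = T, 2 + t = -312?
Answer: 709/438 ≈ 1.6187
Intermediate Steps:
t = -314 (t = -2 - 312 = -314)
q(T) = 4/3 + T/3
P(F, O) = F*(F + O) (P(F, O) = (F + O)*F = F*(F + O))
(-241 + q(10))/(t + P(-21, 13)) = (-241 + (4/3 + (⅓)*10))/(-314 - 21*(-21 + 13)) = (-241 + (4/3 + 10/3))/(-314 - 21*(-8)) = (-241 + 14/3)/(-314 + 168) = -709/3/(-146) = -709/3*(-1/146) = 709/438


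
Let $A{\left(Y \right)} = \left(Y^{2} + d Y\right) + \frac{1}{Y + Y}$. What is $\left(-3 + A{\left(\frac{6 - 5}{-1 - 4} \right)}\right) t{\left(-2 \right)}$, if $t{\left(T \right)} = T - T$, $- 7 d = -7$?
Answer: $0$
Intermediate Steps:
$d = 1$ ($d = \left(- \frac{1}{7}\right) \left(-7\right) = 1$)
$t{\left(T \right)} = 0$
$A{\left(Y \right)} = Y + Y^{2} + \frac{1}{2 Y}$ ($A{\left(Y \right)} = \left(Y^{2} + 1 Y\right) + \frac{1}{Y + Y} = \left(Y^{2} + Y\right) + \frac{1}{2 Y} = \left(Y + Y^{2}\right) + \frac{1}{2 Y} = Y + Y^{2} + \frac{1}{2 Y}$)
$\left(-3 + A{\left(\frac{6 - 5}{-1 - 4} \right)}\right) t{\left(-2 \right)} = \left(-3 + \left(\frac{6 - 5}{-1 - 4} + \left(\frac{6 - 5}{-1 - 4}\right)^{2} + \frac{1}{2 \frac{6 - 5}{-1 - 4}}\right)\right) 0 = \left(-3 + \left(1 \frac{1}{-5} + \left(1 \frac{1}{-5}\right)^{2} + \frac{1}{2 \cdot 1 \frac{1}{-5}}\right)\right) 0 = \left(-3 + \left(1 \left(- \frac{1}{5}\right) + \left(1 \left(- \frac{1}{5}\right)\right)^{2} + \frac{1}{2 \cdot 1 \left(- \frac{1}{5}\right)}\right)\right) 0 = \left(-3 + \left(- \frac{1}{5} + \left(- \frac{1}{5}\right)^{2} + \frac{1}{2 \left(- \frac{1}{5}\right)}\right)\right) 0 = \left(-3 + \left(- \frac{1}{5} + \frac{1}{25} + \frac{1}{2} \left(-5\right)\right)\right) 0 = \left(-3 - \frac{133}{50}\right) 0 = \left(- \frac{283}{50}\right) 0 = 0$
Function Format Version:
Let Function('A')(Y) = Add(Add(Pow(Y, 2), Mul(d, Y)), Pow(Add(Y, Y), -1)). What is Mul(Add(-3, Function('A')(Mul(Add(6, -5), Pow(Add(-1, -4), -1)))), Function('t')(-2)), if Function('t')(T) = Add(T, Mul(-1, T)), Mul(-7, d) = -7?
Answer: 0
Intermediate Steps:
d = 1 (d = Mul(Rational(-1, 7), -7) = 1)
Function('t')(T) = 0
Function('A')(Y) = Add(Y, Pow(Y, 2), Mul(Rational(1, 2), Pow(Y, -1))) (Function('A')(Y) = Add(Add(Pow(Y, 2), Mul(1, Y)), Pow(Add(Y, Y), -1)) = Add(Add(Pow(Y, 2), Y), Pow(Mul(2, Y), -1)) = Add(Add(Y, Pow(Y, 2)), Mul(Rational(1, 2), Pow(Y, -1))) = Add(Y, Pow(Y, 2), Mul(Rational(1, 2), Pow(Y, -1))))
Mul(Add(-3, Function('A')(Mul(Add(6, -5), Pow(Add(-1, -4), -1)))), Function('t')(-2)) = Mul(Add(-3, Add(Mul(Add(6, -5), Pow(Add(-1, -4), -1)), Pow(Mul(Add(6, -5), Pow(Add(-1, -4), -1)), 2), Mul(Rational(1, 2), Pow(Mul(Add(6, -5), Pow(Add(-1, -4), -1)), -1)))), 0) = Mul(Add(-3, Add(Mul(1, Pow(-5, -1)), Pow(Mul(1, Pow(-5, -1)), 2), Mul(Rational(1, 2), Pow(Mul(1, Pow(-5, -1)), -1)))), 0) = Mul(Add(-3, Add(Mul(1, Rational(-1, 5)), Pow(Mul(1, Rational(-1, 5)), 2), Mul(Rational(1, 2), Pow(Mul(1, Rational(-1, 5)), -1)))), 0) = Mul(Add(-3, Add(Rational(-1, 5), Pow(Rational(-1, 5), 2), Mul(Rational(1, 2), Pow(Rational(-1, 5), -1)))), 0) = Mul(Add(-3, Add(Rational(-1, 5), Rational(1, 25), Mul(Rational(1, 2), -5))), 0) = Mul(Add(-3, Add(Rational(-1, 5), Rational(1, 25), Rational(-5, 2))), 0) = Mul(Add(-3, Rational(-133, 50)), 0) = Mul(Rational(-283, 50), 0) = 0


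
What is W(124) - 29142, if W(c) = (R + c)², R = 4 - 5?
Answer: -14013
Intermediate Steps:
R = -1
W(c) = (-1 + c)²
W(124) - 29142 = (-1 + 124)² - 29142 = 123² - 29142 = 15129 - 29142 = -14013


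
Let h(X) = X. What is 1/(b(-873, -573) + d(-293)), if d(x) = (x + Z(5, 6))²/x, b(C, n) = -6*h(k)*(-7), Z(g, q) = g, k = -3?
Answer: -293/119862 ≈ -0.0024445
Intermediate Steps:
b(C, n) = -126 (b(C, n) = -6*(-3)*(-7) = 18*(-7) = -126)
d(x) = (5 + x)²/x (d(x) = (x + 5)²/x = (5 + x)²/x)
1/(b(-873, -573) + d(-293)) = 1/(-126 + (5 - 293)²/(-293)) = 1/(-126 - 1/293*(-288)²) = 1/(-126 - 1/293*82944) = 1/(-126 - 82944/293) = 1/(-119862/293) = -293/119862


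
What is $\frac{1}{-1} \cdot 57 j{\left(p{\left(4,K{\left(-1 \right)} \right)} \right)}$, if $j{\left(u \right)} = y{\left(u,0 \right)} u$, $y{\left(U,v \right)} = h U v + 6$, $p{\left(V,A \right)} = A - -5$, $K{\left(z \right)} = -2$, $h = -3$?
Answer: $-1026$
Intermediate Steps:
$p{\left(V,A \right)} = 5 + A$ ($p{\left(V,A \right)} = A + 5 = 5 + A$)
$y{\left(U,v \right)} = 6 - 3 U v$ ($y{\left(U,v \right)} = - 3 U v + 6 = 6 - 3 U v$)
$j{\left(u \right)} = 6 u$ ($j{\left(u \right)} = \left(6 - 3 u 0\right) u = \left(6 + 0\right) u = 6 u$)
$\frac{1}{-1} \cdot 57 j{\left(p{\left(4,K{\left(-1 \right)} \right)} \right)} = \frac{1}{-1} \cdot 57 \cdot 6 \left(5 - 2\right) = \left(-1\right) 57 \cdot 6 \cdot 3 = \left(-57\right) 18 = -1026$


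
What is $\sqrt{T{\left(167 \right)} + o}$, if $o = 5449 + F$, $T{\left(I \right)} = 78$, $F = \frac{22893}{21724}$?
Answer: $\frac{\sqrt{652216616071}}{10862} \approx 74.351$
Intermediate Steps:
$F = \frac{22893}{21724}$ ($F = 22893 \cdot \frac{1}{21724} = \frac{22893}{21724} \approx 1.0538$)
$o = \frac{118396969}{21724}$ ($o = 5449 + \frac{22893}{21724} = \frac{118396969}{21724} \approx 5450.1$)
$\sqrt{T{\left(167 \right)} + o} = \sqrt{78 + \frac{118396969}{21724}} = \sqrt{\frac{120091441}{21724}} = \frac{\sqrt{652216616071}}{10862}$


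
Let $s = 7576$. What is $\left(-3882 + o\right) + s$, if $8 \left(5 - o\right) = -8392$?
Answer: $4748$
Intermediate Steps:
$o = 1054$ ($o = 5 - -1049 = 5 + 1049 = 1054$)
$\left(-3882 + o\right) + s = \left(-3882 + 1054\right) + 7576 = -2828 + 7576 = 4748$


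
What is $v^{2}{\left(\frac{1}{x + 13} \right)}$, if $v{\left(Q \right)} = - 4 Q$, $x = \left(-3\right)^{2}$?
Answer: $\frac{4}{121} \approx 0.033058$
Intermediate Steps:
$x = 9$
$v^{2}{\left(\frac{1}{x + 13} \right)} = \left(- \frac{4}{9 + 13}\right)^{2} = \left(- \frac{4}{22}\right)^{2} = \left(\left(-4\right) \frac{1}{22}\right)^{2} = \left(- \frac{2}{11}\right)^{2} = \frac{4}{121}$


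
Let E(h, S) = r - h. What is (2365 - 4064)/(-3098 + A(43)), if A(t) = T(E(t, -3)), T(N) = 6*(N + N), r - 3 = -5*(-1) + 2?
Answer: 1699/3494 ≈ 0.48626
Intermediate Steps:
r = 10 (r = 3 + (-5*(-1) + 2) = 3 + (5 + 2) = 3 + 7 = 10)
E(h, S) = 10 - h
T(N) = 12*N (T(N) = 6*(2*N) = 12*N)
A(t) = 120 - 12*t (A(t) = 12*(10 - t) = 120 - 12*t)
(2365 - 4064)/(-3098 + A(43)) = (2365 - 4064)/(-3098 + (120 - 12*43)) = -1699/(-3098 + (120 - 516)) = -1699/(-3098 - 396) = -1699/(-3494) = -1699*(-1/3494) = 1699/3494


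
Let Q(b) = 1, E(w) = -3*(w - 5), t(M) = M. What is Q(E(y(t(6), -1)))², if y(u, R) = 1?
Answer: 1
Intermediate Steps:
E(w) = 15 - 3*w (E(w) = -3*(-5 + w) = 15 - 3*w)
Q(E(y(t(6), -1)))² = 1² = 1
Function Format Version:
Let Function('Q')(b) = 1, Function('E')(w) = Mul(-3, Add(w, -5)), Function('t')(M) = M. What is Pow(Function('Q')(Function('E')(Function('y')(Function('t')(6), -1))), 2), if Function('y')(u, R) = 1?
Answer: 1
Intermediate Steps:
Function('E')(w) = Add(15, Mul(-3, w)) (Function('E')(w) = Mul(-3, Add(-5, w)) = Add(15, Mul(-3, w)))
Pow(Function('Q')(Function('E')(Function('y')(Function('t')(6), -1))), 2) = Pow(1, 2) = 1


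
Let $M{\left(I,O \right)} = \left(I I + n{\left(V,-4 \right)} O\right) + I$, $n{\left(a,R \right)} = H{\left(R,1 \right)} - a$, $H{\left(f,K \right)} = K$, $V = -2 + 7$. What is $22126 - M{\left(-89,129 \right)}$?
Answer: $14810$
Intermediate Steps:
$V = 5$
$n{\left(a,R \right)} = 1 - a$
$M{\left(I,O \right)} = I + I^{2} - 4 O$ ($M{\left(I,O \right)} = \left(I I + \left(1 - 5\right) O\right) + I = \left(I^{2} + \left(1 - 5\right) O\right) + I = \left(I^{2} - 4 O\right) + I = I + I^{2} - 4 O$)
$22126 - M{\left(-89,129 \right)} = 22126 - \left(-89 + \left(-89\right)^{2} - 516\right) = 22126 - \left(-89 + 7921 - 516\right) = 22126 - 7316 = 14810$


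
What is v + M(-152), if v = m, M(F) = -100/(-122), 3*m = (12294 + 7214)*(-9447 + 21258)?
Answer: 4684982806/61 ≈ 7.6803e+7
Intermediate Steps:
m = 76802996 (m = ((12294 + 7214)*(-9447 + 21258))/3 = (19508*11811)/3 = (⅓)*230408988 = 76802996)
M(F) = 50/61 (M(F) = -100*(-1/122) = 50/61)
v = 76802996
v + M(-152) = 76802996 + 50/61 = 4684982806/61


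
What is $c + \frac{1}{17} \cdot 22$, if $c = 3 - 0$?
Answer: $\frac{73}{17} \approx 4.2941$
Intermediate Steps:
$c = 3$ ($c = 3 + 0 = 3$)
$c + \frac{1}{17} \cdot 22 = 3 + \frac{1}{17} \cdot 22 = 3 + \frac{22}{17} = \frac{73}{17}$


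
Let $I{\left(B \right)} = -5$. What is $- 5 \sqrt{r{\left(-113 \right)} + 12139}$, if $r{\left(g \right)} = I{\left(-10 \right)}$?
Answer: $- 5 \sqrt{12134} \approx -550.77$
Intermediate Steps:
$r{\left(g \right)} = -5$
$- 5 \sqrt{r{\left(-113 \right)} + 12139} = - 5 \sqrt{-5 + 12139} = - 5 \sqrt{12134}$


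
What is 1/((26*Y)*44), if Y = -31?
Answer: -1/35464 ≈ -2.8198e-5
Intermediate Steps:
1/((26*Y)*44) = 1/((26*(-31))*44) = 1/(-806*44) = 1/(-35464) = -1/35464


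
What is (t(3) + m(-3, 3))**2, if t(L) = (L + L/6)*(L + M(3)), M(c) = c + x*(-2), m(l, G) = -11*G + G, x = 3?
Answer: 900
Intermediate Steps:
m(l, G) = -10*G
M(c) = -6 + c (M(c) = c + 3*(-2) = c - 6 = -6 + c)
t(L) = 7*L*(-3 + L)/6 (t(L) = (L + L/6)*(L + (-6 + 3)) = (L + L*(1/6))*(L - 3) = (L + L/6)*(-3 + L) = (7*L/6)*(-3 + L) = 7*L*(-3 + L)/6)
(t(3) + m(-3, 3))**2 = ((7/6)*3*(-3 + 3) - 10*3)**2 = ((7/6)*3*0 - 30)**2 = (0 - 30)**2 = (-30)**2 = 900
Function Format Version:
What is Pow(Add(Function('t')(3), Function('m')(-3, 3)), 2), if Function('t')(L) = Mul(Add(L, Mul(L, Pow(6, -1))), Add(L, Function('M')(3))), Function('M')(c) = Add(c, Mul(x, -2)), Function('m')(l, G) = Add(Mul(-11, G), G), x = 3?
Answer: 900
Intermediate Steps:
Function('m')(l, G) = Mul(-10, G)
Function('M')(c) = Add(-6, c) (Function('M')(c) = Add(c, Mul(3, -2)) = Add(c, -6) = Add(-6, c))
Function('t')(L) = Mul(Rational(7, 6), L, Add(-3, L)) (Function('t')(L) = Mul(Add(L, Mul(L, Pow(6, -1))), Add(L, Add(-6, 3))) = Mul(Add(L, Mul(L, Rational(1, 6))), Add(L, -3)) = Mul(Add(L, Mul(Rational(1, 6), L)), Add(-3, L)) = Mul(Mul(Rational(7, 6), L), Add(-3, L)) = Mul(Rational(7, 6), L, Add(-3, L)))
Pow(Add(Function('t')(3), Function('m')(-3, 3)), 2) = Pow(Add(Mul(Rational(7, 6), 3, Add(-3, 3)), Mul(-10, 3)), 2) = Pow(Add(Mul(Rational(7, 6), 3, 0), -30), 2) = Pow(Add(0, -30), 2) = Pow(-30, 2) = 900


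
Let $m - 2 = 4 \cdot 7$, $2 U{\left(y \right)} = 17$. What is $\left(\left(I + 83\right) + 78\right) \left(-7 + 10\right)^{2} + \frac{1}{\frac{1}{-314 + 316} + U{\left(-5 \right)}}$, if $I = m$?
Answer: $\frac{15472}{9} \approx 1719.1$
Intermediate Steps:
$U{\left(y \right)} = \frac{17}{2}$ ($U{\left(y \right)} = \frac{1}{2} \cdot 17 = \frac{17}{2}$)
$m = 30$ ($m = 2 + 4 \cdot 7 = 2 + 28 = 30$)
$I = 30$
$\left(\left(I + 83\right) + 78\right) \left(-7 + 10\right)^{2} + \frac{1}{\frac{1}{-314 + 316} + U{\left(-5 \right)}} = \left(\left(30 + 83\right) + 78\right) \left(-7 + 10\right)^{2} + \frac{1}{\frac{1}{-314 + 316} + \frac{17}{2}} = \left(113 + 78\right) 3^{2} + \frac{1}{\frac{1}{2} + \frac{17}{2}} = 191 \cdot 9 + \frac{1}{\frac{1}{2} + \frac{17}{2}} = 1719 + \frac{1}{9} = \frac{15472}{9}$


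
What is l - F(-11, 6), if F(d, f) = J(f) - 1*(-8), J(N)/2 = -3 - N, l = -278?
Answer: -268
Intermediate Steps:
J(N) = -6 - 2*N (J(N) = 2*(-3 - N) = -6 - 2*N)
F(d, f) = 2 - 2*f (F(d, f) = (-6 - 2*f) - 1*(-8) = (-6 - 2*f) + 8 = 2 - 2*f)
l - F(-11, 6) = -278 - (2 - 2*6) = -278 - (2 - 12) = -278 - 1*(-10) = -278 + 10 = -268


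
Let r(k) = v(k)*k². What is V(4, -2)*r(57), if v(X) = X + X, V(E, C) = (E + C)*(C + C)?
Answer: -2963088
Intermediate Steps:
V(E, C) = 2*C*(C + E) (V(E, C) = (C + E)*(2*C) = 2*C*(C + E))
v(X) = 2*X
r(k) = 2*k³ (r(k) = (2*k)*k² = 2*k³)
V(4, -2)*r(57) = (2*(-2)*(-2 + 4))*(2*57³) = (2*(-2)*2)*(2*185193) = -8*370386 = -2963088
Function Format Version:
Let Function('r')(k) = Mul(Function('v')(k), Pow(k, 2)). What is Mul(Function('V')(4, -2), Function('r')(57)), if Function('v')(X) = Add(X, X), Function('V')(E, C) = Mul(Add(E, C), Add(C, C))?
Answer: -2963088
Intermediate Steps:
Function('V')(E, C) = Mul(2, C, Add(C, E)) (Function('V')(E, C) = Mul(Add(C, E), Mul(2, C)) = Mul(2, C, Add(C, E)))
Function('v')(X) = Mul(2, X)
Function('r')(k) = Mul(2, Pow(k, 3)) (Function('r')(k) = Mul(Mul(2, k), Pow(k, 2)) = Mul(2, Pow(k, 3)))
Mul(Function('V')(4, -2), Function('r')(57)) = Mul(Mul(2, -2, Add(-2, 4)), Mul(2, Pow(57, 3))) = Mul(Mul(2, -2, 2), Mul(2, 185193)) = Mul(-8, 370386) = -2963088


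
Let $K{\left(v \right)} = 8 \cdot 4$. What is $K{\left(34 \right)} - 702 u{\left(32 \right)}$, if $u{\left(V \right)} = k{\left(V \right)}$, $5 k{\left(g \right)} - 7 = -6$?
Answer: $- \frac{542}{5} \approx -108.4$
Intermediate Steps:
$k{\left(g \right)} = \frac{1}{5}$ ($k{\left(g \right)} = \frac{7}{5} + \frac{1}{5} \left(-6\right) = \frac{7}{5} - \frac{6}{5} = \frac{1}{5}$)
$K{\left(v \right)} = 32$
$u{\left(V \right)} = \frac{1}{5}$
$K{\left(34 \right)} - 702 u{\left(32 \right)} = 32 - \frac{702}{5} = - \frac{542}{5}$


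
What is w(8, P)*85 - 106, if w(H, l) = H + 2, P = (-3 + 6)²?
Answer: 744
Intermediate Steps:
P = 9 (P = 3² = 9)
w(H, l) = 2 + H
w(8, P)*85 - 106 = (2 + 8)*85 - 106 = 10*85 - 106 = 850 - 106 = 744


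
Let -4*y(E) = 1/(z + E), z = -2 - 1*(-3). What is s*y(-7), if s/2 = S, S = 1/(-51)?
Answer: -1/612 ≈ -0.0016340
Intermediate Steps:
z = 1 (z = -2 + 3 = 1)
S = -1/51 ≈ -0.019608
y(E) = -1/(4*(1 + E))
s = -2/51 (s = 2*(-1/51) = -2/51 ≈ -0.039216)
s*y(-7) = -(-2)/(51*(4 + 4*(-7))) = -(-2)/(51*(4 - 28)) = -(-2)/(51*(-24)) = -(-2)*(-1)/(51*24) = -2/51*1/24 = -1/612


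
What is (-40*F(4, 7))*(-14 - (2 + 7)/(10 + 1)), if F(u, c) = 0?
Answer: 0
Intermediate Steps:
(-40*F(4, 7))*(-14 - (2 + 7)/(10 + 1)) = (-40*0)*(-14 - (2 + 7)/(10 + 1)) = 0*(-14 - 9/11) = 0*(-163/11) = 0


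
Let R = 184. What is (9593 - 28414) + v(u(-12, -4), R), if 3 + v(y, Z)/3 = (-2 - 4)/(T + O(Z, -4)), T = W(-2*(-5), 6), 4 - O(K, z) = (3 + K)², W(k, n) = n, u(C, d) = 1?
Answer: -219425984/11653 ≈ -18830.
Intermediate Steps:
O(K, z) = 4 - (3 + K)²
T = 6
v(y, Z) = -9 - 18/(10 - (3 + Z)²) (v(y, Z) = -9 + 3*((-2 - 4)/(6 + (4 - (3 + Z)²))) = -9 + 3*(-6/(10 - (3 + Z)²)) = -9 - 18/(10 - (3 + Z)²))
(9593 - 28414) + v(u(-12, -4), R) = (9593 - 28414) + 9*(12 - (3 + 184)²)/(-10 + (3 + 184)²) = -18821 + 9*(12 - 1*187²)/(-10 + 187²) = -18821 + 9*(12 - 1*34969)/(-10 + 34969) = -18821 + 9*(12 - 34969)/34959 = -18821 + 9*(1/34959)*(-34957) = -18821 - 104871/11653 = -219425984/11653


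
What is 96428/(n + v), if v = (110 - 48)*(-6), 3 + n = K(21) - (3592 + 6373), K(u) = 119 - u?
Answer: -48214/5121 ≈ -9.4150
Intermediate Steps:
n = -9870 (n = -3 + ((119 - 1*21) - (3592 + 6373)) = -3 + ((119 - 21) - 1*9965) = -3 + (98 - 9965) = -3 - 9867 = -9870)
v = -372 (v = 62*(-6) = -372)
96428/(n + v) = 96428/(-9870 - 372) = 96428/(-10242) = 96428*(-1/10242) = -48214/5121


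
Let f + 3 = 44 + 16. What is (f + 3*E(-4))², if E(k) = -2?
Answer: 2601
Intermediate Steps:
f = 57 (f = -3 + (44 + 16) = -3 + 60 = 57)
(f + 3*E(-4))² = (57 + 3*(-2))² = (57 - 6)² = 51² = 2601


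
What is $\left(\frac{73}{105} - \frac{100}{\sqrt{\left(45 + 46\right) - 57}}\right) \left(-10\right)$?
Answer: $- \frac{146}{21} + \frac{500 \sqrt{34}}{17} \approx 164.55$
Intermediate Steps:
$\left(\frac{73}{105} - \frac{100}{\sqrt{\left(45 + 46\right) - 57}}\right) \left(-10\right) = \left(73 \cdot \frac{1}{105} - \frac{100}{\sqrt{91 - 57}}\right) \left(-10\right) = \left(\frac{73}{105} - \frac{100}{\sqrt{34}}\right) \left(-10\right) = \left(\frac{73}{105} - 100 \frac{\sqrt{34}}{34}\right) \left(-10\right) = \left(\frac{73}{105} - \frac{50 \sqrt{34}}{17}\right) \left(-10\right) = - \frac{146}{21} + \frac{500 \sqrt{34}}{17}$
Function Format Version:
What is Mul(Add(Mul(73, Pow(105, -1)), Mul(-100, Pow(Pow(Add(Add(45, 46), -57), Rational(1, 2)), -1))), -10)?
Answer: Add(Rational(-146, 21), Mul(Rational(500, 17), Pow(34, Rational(1, 2)))) ≈ 164.55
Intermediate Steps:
Mul(Add(Mul(73, Pow(105, -1)), Mul(-100, Pow(Pow(Add(Add(45, 46), -57), Rational(1, 2)), -1))), -10) = Mul(Add(Mul(73, Rational(1, 105)), Mul(-100, Pow(Pow(Add(91, -57), Rational(1, 2)), -1))), -10) = Mul(Add(Rational(73, 105), Mul(-100, Pow(Pow(34, Rational(1, 2)), -1))), -10) = Mul(Add(Rational(73, 105), Mul(-100, Mul(Rational(1, 34), Pow(34, Rational(1, 2))))), -10) = Mul(Add(Rational(73, 105), Mul(Rational(-50, 17), Pow(34, Rational(1, 2)))), -10) = Add(Rational(-146, 21), Mul(Rational(500, 17), Pow(34, Rational(1, 2))))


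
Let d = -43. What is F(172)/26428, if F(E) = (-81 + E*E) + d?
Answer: 7365/6607 ≈ 1.1147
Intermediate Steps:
F(E) = -124 + E**2 (F(E) = (-81 + E*E) - 43 = (-81 + E**2) - 43 = -124 + E**2)
F(172)/26428 = (-124 + 172**2)/26428 = (-124 + 29584)*(1/26428) = 29460*(1/26428) = 7365/6607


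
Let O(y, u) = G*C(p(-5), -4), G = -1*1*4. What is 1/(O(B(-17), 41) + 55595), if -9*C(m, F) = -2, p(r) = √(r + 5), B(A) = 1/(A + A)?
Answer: 9/500347 ≈ 1.7988e-5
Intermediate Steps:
B(A) = 1/(2*A)
p(r) = √(5 + r)
C(m, F) = 2/9 (C(m, F) = -⅑*(-2) = 2/9)
G = -4 (G = -1*4 = -4)
O(y, u) = -8/9 (O(y, u) = -4*2/9 = -8/9)
1/(O(B(-17), 41) + 55595) = 1/(-8/9 + 55595) = 1/(500347/9) = 9/500347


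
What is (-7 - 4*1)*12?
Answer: -132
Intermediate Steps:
(-7 - 4*1)*12 = (-7 - 4)*12 = -11*12 = -132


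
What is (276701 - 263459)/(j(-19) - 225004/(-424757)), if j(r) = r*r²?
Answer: -5624632194/2913183259 ≈ -1.9308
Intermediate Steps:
j(r) = r³
(276701 - 263459)/(j(-19) - 225004/(-424757)) = (276701 - 263459)/((-19)³ - 225004/(-424757)) = 13242/(-6859 - 225004*(-1/424757)) = 13242/(-6859 + 225004/424757) = 13242/(-2913183259/424757) = 13242*(-424757/2913183259) = -5624632194/2913183259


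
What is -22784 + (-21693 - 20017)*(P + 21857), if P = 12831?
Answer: -1446859264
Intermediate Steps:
-22784 + (-21693 - 20017)*(P + 21857) = -22784 + (-21693 - 20017)*(12831 + 21857) = -22784 - 41710*34688 = -22784 - 1446836480 = -1446859264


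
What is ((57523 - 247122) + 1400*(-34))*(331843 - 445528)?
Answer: 26965968315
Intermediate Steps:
((57523 - 247122) + 1400*(-34))*(331843 - 445528) = (-189599 - 47600)*(-113685) = -237199*(-113685) = 26965968315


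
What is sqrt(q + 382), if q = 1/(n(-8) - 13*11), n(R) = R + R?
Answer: sqrt(9657183)/159 ≈ 19.545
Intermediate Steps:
n(R) = 2*R
q = -1/159 (q = 1/(2*(-8) - 13*11) = 1/(-16 - 143) = 1/(-159) = -1/159 ≈ -0.0062893)
sqrt(q + 382) = sqrt(-1/159 + 382) = sqrt(60737/159) = sqrt(9657183)/159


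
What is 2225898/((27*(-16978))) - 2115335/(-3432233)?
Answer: -370562128568/87408677811 ≈ -4.2394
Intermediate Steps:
2225898/((27*(-16978))) - 2115335/(-3432233) = 2225898/(-458406) - 2115335*(-1/3432233) = 2225898*(-1/458406) + 2115335/3432233 = -123661/25467 + 2115335/3432233 = -370562128568/87408677811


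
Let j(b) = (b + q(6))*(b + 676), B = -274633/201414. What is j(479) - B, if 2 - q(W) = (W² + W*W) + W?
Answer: 93751442143/201414 ≈ 4.6547e+5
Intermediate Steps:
q(W) = 2 - W - 2*W² (q(W) = 2 - ((W² + W*W) + W) = 2 - ((W² + W²) + W) = 2 - (2*W² + W) = 2 - (W + 2*W²) = 2 + (-W - 2*W²) = 2 - W - 2*W²)
B = -274633/201414 (B = -274633*1/201414 = -274633/201414 ≈ -1.3635)
j(b) = (-76 + b)*(676 + b) (j(b) = (b + (2 - 1*6 - 2*6²))*(b + 676) = (b + (2 - 6 - 2*36))*(676 + b) = (b + (2 - 6 - 72))*(676 + b) = (b - 76)*(676 + b) = (-76 + b)*(676 + b))
j(479) - B = (-51376 + 479² + 600*479) - 1*(-274633/201414) = (-51376 + 229441 + 287400) + 274633/201414 = 465465 + 274633/201414 = 93751442143/201414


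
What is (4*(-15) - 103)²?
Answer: 26569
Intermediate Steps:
(4*(-15) - 103)² = (-60 - 103)² = (-163)² = 26569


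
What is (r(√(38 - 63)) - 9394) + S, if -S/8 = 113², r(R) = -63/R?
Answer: -111546 + 63*I/5 ≈ -1.1155e+5 + 12.6*I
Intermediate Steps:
S = -102152 (S = -8*113² = -8*12769 = -102152)
(r(√(38 - 63)) - 9394) + S = (-63/√(38 - 63) - 9394) - 102152 = (-63*(-I/5) - 9394) - 102152 = (-(-63)*I/5 - 9394) - 102152 = (63*I/5 - 9394) - 102152 = (-9394 + 63*I/5) - 102152 = -111546 + 63*I/5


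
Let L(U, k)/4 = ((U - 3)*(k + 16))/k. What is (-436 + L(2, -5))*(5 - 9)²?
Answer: -34176/5 ≈ -6835.2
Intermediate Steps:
L(U, k) = 4*(-3 + U)*(16 + k)/k (L(U, k) = 4*(((U - 3)*(k + 16))/k) = 4*(((-3 + U)*(16 + k))/k) = 4*((-3 + U)*(16 + k)/k) = 4*(-3 + U)*(16 + k)/k)
(-436 + L(2, -5))*(5 - 9)² = (-436 + 4*(-48 + 16*2 - 5*(-3 + 2))/(-5))*(5 - 9)² = (-436 + 4*(-⅕)*(-48 + 32 - 5*(-1)))*(-4)² = (-436 + 4*(-⅕)*(-48 + 32 + 5))*16 = (-436 + 4*(-⅕)*(-11))*16 = (-436 + 44/5)*16 = -2136/5*16 = -34176/5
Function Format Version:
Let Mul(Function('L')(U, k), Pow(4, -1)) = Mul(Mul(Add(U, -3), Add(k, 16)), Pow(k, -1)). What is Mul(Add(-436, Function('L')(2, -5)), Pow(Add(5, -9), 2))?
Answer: Rational(-34176, 5) ≈ -6835.2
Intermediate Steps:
Function('L')(U, k) = Mul(4, Pow(k, -1), Add(-3, U), Add(16, k)) (Function('L')(U, k) = Mul(4, Mul(Mul(Add(U, -3), Add(k, 16)), Pow(k, -1))) = Mul(4, Mul(Mul(Add(-3, U), Add(16, k)), Pow(k, -1))) = Mul(4, Mul(Pow(k, -1), Add(-3, U), Add(16, k))) = Mul(4, Pow(k, -1), Add(-3, U), Add(16, k)))
Mul(Add(-436, Function('L')(2, -5)), Pow(Add(5, -9), 2)) = Mul(Add(-436, Mul(4, Pow(-5, -1), Add(-48, Mul(16, 2), Mul(-5, Add(-3, 2))))), Pow(Add(5, -9), 2)) = Mul(Add(-436, Mul(4, Rational(-1, 5), Add(-48, 32, Mul(-5, -1)))), Pow(-4, 2)) = Mul(Add(-436, Mul(4, Rational(-1, 5), Add(-48, 32, 5))), 16) = Mul(Add(-436, Mul(4, Rational(-1, 5), -11)), 16) = Mul(Add(-436, Rational(44, 5)), 16) = Mul(Rational(-2136, 5), 16) = Rational(-34176, 5)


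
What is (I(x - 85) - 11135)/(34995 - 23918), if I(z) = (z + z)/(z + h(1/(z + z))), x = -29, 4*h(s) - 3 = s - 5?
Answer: -1162564439/1156715725 ≈ -1.0051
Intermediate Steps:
h(s) = -½ + s/4 (h(s) = ¾ + (s - 5)/4 = ¾ + (-5 + s)/4 = ¾ + (-5/4 + s/4) = -½ + s/4)
I(z) = 2*z/(-½ + z + 1/(8*z)) (I(z) = (z + z)/(z + (-½ + 1/(4*(z + z)))) = (2*z)/(z + (-½ + 1/(4*((2*z))))) = (2*z)/(z + (-½ + (1/(2*z))/4)) = (2*z)/(z + (-½ + 1/(8*z))) = (2*z)/(-½ + z + 1/(8*z)) = 2*z/(-½ + z + 1/(8*z)))
(I(x - 85) - 11135)/(34995 - 23918) = (16*(-29 - 85)²/(1 + 4*(-29 - 85)*(-1 + 2*(-29 - 85))) - 11135)/(34995 - 23918) = (16*(-114)²/(1 + 4*(-114)*(-1 + 2*(-114))) - 11135)/11077 = (16*12996/(1 + 4*(-114)*(-1 - 228)) - 11135)*(1/11077) = (16*12996/(1 + 4*(-114)*(-229)) - 11135)*(1/11077) = (16*12996/(1 + 104424) - 11135)*(1/11077) = (16*12996/104425 - 11135)*(1/11077) = (16*12996*(1/104425) - 11135)*(1/11077) = (207936/104425 - 11135)*(1/11077) = -1162564439/104425*1/11077 = -1162564439/1156715725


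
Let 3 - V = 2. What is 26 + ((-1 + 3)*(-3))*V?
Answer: 20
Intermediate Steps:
V = 1 (V = 3 - 1*2 = 3 - 2 = 1)
26 + ((-1 + 3)*(-3))*V = 26 + ((-1 + 3)*(-3))*1 = 26 + (2*(-3))*1 = 26 - 6*1 = 26 - 6 = 20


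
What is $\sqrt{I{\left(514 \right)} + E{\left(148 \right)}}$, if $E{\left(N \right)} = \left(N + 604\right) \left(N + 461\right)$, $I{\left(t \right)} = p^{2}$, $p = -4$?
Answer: $16 \sqrt{1789} \approx 676.75$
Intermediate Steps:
$I{\left(t \right)} = 16$ ($I{\left(t \right)} = \left(-4\right)^{2} = 16$)
$E{\left(N \right)} = \left(461 + N\right) \left(604 + N\right)$ ($E{\left(N \right)} = \left(604 + N\right) \left(461 + N\right) = \left(461 + N\right) \left(604 + N\right)$)
$\sqrt{I{\left(514 \right)} + E{\left(148 \right)}} = \sqrt{16 + \left(278444 + 148^{2} + 1065 \cdot 148\right)} = \sqrt{16 + \left(278444 + 21904 + 157620\right)} = \sqrt{16 + 457968} = \sqrt{457984} = 16 \sqrt{1789}$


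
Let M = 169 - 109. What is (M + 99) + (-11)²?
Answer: 280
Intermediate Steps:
M = 60
(M + 99) + (-11)² = (60 + 99) + (-11)² = 159 + 121 = 280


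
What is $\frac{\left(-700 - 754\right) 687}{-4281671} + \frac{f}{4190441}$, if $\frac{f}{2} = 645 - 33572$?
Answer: $\frac{3903857971984}{17942089706911} \approx 0.21758$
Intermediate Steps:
$f = -65854$ ($f = 2 \left(645 - 33572\right) = 2 \left(-32927\right) = -65854$)
$\frac{\left(-700 - 754\right) 687}{-4281671} + \frac{f}{4190441} = \frac{\left(-700 - 754\right) 687}{-4281671} - \frac{65854}{4190441} = \left(-1454\right) 687 \left(- \frac{1}{4281671}\right) - \frac{65854}{4190441} = \left(-998898\right) \left(- \frac{1}{4281671}\right) - \frac{65854}{4190441} = \frac{998898}{4281671} - \frac{65854}{4190441} = \frac{3903857971984}{17942089706911}$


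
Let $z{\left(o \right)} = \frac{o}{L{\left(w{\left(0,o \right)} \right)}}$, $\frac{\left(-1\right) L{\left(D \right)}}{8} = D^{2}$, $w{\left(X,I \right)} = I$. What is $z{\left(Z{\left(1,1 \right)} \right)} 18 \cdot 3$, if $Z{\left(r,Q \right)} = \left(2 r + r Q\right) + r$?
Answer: $- \frac{27}{16} \approx -1.6875$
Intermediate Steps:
$Z{\left(r,Q \right)} = 3 r + Q r$ ($Z{\left(r,Q \right)} = \left(2 r + Q r\right) + r = 3 r + Q r$)
$L{\left(D \right)} = - 8 D^{2}$
$z{\left(o \right)} = - \frac{1}{8 o}$ ($z{\left(o \right)} = \frac{o}{\left(-8\right) o^{2}} = o \left(- \frac{1}{8 o^{2}}\right) = - \frac{1}{8 o}$)
$z{\left(Z{\left(1,1 \right)} \right)} 18 \cdot 3 = - \frac{1}{8 \cdot 1 \left(3 + 1\right)} 18 \cdot 3 = - \frac{1}{8 \cdot 1 \cdot 4} \cdot 18 \cdot 3 = - \frac{1}{8 \cdot 4} \cdot 18 \cdot 3 = \left(- \frac{1}{8}\right) \frac{1}{4} \cdot 18 \cdot 3 = \left(- \frac{1}{32}\right) 18 \cdot 3 = \left(- \frac{9}{16}\right) 3 = - \frac{27}{16}$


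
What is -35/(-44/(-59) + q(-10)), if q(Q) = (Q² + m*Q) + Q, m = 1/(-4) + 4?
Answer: -4130/6283 ≈ -0.65733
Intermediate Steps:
m = 15/4 (m = 1*(-¼) + 4 = -¼ + 4 = 15/4 ≈ 3.7500)
q(Q) = Q² + 19*Q/4 (q(Q) = (Q² + 15*Q/4) + Q = Q² + 19*Q/4)
-35/(-44/(-59) + q(-10)) = -35/(-44/(-59) + (¼)*(-10)*(19 + 4*(-10))) = -35/(-44*(-1/59) + (¼)*(-10)*(19 - 40)) = -35/(44/59 + (¼)*(-10)*(-21)) = -35/(44/59 + 105/2) = -35/(6283/118) = (118/6283)*(-35) = -4130/6283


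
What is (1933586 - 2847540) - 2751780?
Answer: -3665734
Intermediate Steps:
(1933586 - 2847540) - 2751780 = -913954 - 2751780 = -3665734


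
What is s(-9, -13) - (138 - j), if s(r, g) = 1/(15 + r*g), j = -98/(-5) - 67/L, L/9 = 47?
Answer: -11032339/93060 ≈ -118.55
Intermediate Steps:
L = 423 (L = 9*47 = 423)
j = 41119/2115 (j = -98/(-5) - 67/423 = -98*(-⅕) - 67*1/423 = 98/5 - 67/423 = 41119/2115 ≈ 19.442)
s(r, g) = 1/(15 + g*r)
s(-9, -13) - (138 - j) = 1/(15 - 13*(-9)) - (138 - 1*41119/2115) = 1/(15 + 117) - (138 - 41119/2115) = 1/132 - 1*250751/2115 = 1/132 - 250751/2115 = -11032339/93060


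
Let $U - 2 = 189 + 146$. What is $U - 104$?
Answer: $233$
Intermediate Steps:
$U = 337$ ($U = 2 + \left(189 + 146\right) = 2 + 335 = 337$)
$U - 104 = 337 - 104 = 233$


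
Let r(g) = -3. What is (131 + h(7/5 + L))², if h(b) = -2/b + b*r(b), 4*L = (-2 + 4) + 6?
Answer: 104407524/7225 ≈ 14451.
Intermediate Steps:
L = 2 (L = ((-2 + 4) + 6)/4 = (2 + 6)/4 = (¼)*8 = 2)
h(b) = -3*b - 2/b (h(b) = -2/b + b*(-3) = -2/b - 3*b = -3*b - 2/b)
(131 + h(7/5 + L))² = (131 + (-3*(7/5 + 2) - 2/(7/5 + 2)))² = (131 + (-3*17/5 - 2/17/5))² = (131 + (-51/5 - 2*5/17))² = (131 + (-51/5 - 10/17))² = (131 - 917/85)² = (10218/85)² = 104407524/7225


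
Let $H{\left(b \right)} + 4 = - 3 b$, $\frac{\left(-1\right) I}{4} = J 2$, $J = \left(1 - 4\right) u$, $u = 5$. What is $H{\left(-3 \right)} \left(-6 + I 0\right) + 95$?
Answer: $65$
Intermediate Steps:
$J = -15$ ($J = \left(1 - 4\right) 5 = \left(-3\right) 5 = -15$)
$I = 120$ ($I = - 4 \left(\left(-15\right) 2\right) = \left(-4\right) \left(-30\right) = 120$)
$H{\left(b \right)} = -4 - 3 b$
$H{\left(-3 \right)} \left(-6 + I 0\right) + 95 = \left(-4 - -9\right) \left(-6 + 120 \cdot 0\right) + 95 = \left(-4 + 9\right) \left(-6 + 0\right) + 95 = 5 \left(-6\right) + 95 = -30 + 95 = 65$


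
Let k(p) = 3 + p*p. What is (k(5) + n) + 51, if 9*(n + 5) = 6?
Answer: 224/3 ≈ 74.667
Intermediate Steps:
n = -13/3 (n = -5 + (⅑)*6 = -5 + ⅔ = -13/3 ≈ -4.3333)
k(p) = 3 + p²
(k(5) + n) + 51 = ((3 + 5²) - 13/3) + 51 = ((3 + 25) - 13/3) + 51 = (28 - 13/3) + 51 = 71/3 + 51 = 224/3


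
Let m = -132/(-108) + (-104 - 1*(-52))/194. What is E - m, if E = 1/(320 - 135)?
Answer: -153232/161505 ≈ -0.94878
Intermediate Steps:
E = 1/185 ≈ 0.0054054
m = 833/873 (m = -132*(-1/108) + (-104 + 52)*(1/194) = 11/9 - 52*1/194 = 11/9 - 26/97 = 833/873 ≈ 0.95418)
E - m = 1/185 - 1*833/873 = 1/185 - 833/873 = -153232/161505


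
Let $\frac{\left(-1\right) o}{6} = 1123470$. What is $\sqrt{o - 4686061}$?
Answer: $i \sqrt{11426881} \approx 3380.4 i$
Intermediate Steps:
$o = -6740820$ ($o = \left(-6\right) 1123470 = -6740820$)
$\sqrt{o - 4686061} = \sqrt{-6740820 - 4686061} = \sqrt{-11426881} = i \sqrt{11426881}$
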